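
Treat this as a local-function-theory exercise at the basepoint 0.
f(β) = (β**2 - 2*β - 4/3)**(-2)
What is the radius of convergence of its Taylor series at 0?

Denominator factor (β**2 - 2*β - 4/3)^2: discriminant 28/3, real irrational roots 1 + (1/3)*sqrt(21) and 1 - (1/3)*sqrt(21); poles of order 2, moduli 1 + (1/3)*sqrt(21) and -1 + (1/3)*sqrt(21).
The radius of convergence is the smallest modulus among the singular points: -1 + (1/3)*sqrt(21).

The radius of convergence is -1 + (1/3)*sqrt(21).


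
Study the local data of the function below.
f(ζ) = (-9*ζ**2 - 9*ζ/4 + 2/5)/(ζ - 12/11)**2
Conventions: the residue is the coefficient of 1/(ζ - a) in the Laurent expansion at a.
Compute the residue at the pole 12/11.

At the order-2 pole 12/11 set g(ζ) = (ζ - (12/11))^2*f(ζ) = -9*ζ**2 - 9*ζ/4 + 2/5.
Order-2 pole: residue = g'(a); g'(12/11) = -963/44, so the residue is -963/44.

The residue is -963/44.


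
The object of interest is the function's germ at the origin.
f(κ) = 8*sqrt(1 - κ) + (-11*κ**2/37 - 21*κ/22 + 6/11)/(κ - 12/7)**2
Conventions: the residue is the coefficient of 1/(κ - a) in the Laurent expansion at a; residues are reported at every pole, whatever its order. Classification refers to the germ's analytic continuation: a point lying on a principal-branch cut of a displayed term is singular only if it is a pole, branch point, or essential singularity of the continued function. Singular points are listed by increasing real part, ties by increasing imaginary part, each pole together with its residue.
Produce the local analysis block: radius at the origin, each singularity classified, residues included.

Radius of convergence at 0: 1.
At 1: an algebraic (square-root) branch point.
At 12/7: a pole of order 2; residue -11247/5698.

Denominator factor (κ - 12/7)^2: pole of order 2 at 12/7, modulus 12/7.
Branch term (8)*sqrt(1 - κ/(1)): its argument vanishes at κ = 1, a square-root branch point, modulus 1.
The radius of convergence is the smallest modulus among the singular points: 1.
The branch term is analytic at 12/7 and contributes nothing to the residue; only the rational part matters.
At the order-2 pole 12/7 set g(κ) = (κ - (12/7))^2*(rational part) = -11*κ**2/37 - 21*κ/22 + 6/11.
Order-2 pole: residue = g'(a); g'(12/7) = -11247/5698, so the residue is -11247/5698.
List the singular points by increasing real part (a conjugate pair: the negative imaginary part first).


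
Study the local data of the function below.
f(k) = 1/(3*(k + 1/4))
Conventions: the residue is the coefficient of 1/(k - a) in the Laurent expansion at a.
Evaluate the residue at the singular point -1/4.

The residue is 1/3.

At the order-1 pole -1/4 set g(k) = (k - (-1/4))*f(k) = 1/3.
Simple pole: residue = g(a) at a = -1/4, which is 1/3.


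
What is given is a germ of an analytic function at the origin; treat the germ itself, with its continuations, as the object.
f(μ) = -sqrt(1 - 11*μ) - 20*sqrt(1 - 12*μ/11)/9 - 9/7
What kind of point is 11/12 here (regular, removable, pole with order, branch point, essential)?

The term (-20/9)*sqrt(1 - μ/(11/12)) has argument 1 - 11/12/(11/12) = 0 at 11/12: a square-root (algebraic, two-sheeted) branch point; the remaining terms are analytic or single-valued there.

The point is an algebraic (square-root) branch point.


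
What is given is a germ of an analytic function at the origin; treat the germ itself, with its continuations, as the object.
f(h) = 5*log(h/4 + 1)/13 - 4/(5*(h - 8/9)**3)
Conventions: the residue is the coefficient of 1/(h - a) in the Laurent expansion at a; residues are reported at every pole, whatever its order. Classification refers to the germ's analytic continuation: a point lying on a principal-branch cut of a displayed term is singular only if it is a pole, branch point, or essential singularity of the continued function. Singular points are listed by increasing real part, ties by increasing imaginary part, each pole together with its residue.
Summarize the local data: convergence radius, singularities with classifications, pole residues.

Denominator factor (h - 8/9)^3: pole of order 3 at 8/9, modulus 8/9.
Branch term (5/13)*log(1 - h/(-4)): its argument vanishes at h = -4, a logarithmic branch point, modulus 4.
The radius of convergence is the smallest modulus among the singular points: 8/9.
The branch term is analytic at 8/9 and contributes nothing to the residue; only the rational part matters.
At the order-3 pole 8/9 set g(h) = (h - (8/9))^3*(rational part) = -4/5.
Order-3 pole: residue = g''(a)/2; g''(8/9) = 0, so the residue is 0.
List the singular points by increasing real part (a conjugate pair: the negative imaginary part first).

Radius of convergence at 0: 8/9.
At -4: a logarithmic branch point.
At 8/9: a pole of order 3; residue 0.


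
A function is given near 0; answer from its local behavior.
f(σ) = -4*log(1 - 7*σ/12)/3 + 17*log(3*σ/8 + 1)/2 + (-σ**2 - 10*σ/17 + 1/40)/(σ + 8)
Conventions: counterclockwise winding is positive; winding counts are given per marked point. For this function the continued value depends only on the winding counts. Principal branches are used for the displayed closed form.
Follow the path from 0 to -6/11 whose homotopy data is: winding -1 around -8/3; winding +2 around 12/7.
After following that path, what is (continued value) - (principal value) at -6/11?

Continued minus principal equals -(67/3)*pi*i.

The rational part is single-valued and drops out of the difference; each branch term changes only by its own monodromy.
(-4/3)*log(1 - σ/(12/7)): each positive loop around 12/7 adds 2*pi*i to the log, so winding +2 contributes (-4/3)*(2)*2*pi*i = -(16/3)*pi*i.
(17/2)*log(1 - σ/(-8/3)): each positive loop around -8/3 adds 2*pi*i to the log, so winding -1 contributes (17/2)*(-1)*2*pi*i = -(17)*pi*i.
Summing the contributions at σ = -6/11 gives -(67/3)*pi*i.


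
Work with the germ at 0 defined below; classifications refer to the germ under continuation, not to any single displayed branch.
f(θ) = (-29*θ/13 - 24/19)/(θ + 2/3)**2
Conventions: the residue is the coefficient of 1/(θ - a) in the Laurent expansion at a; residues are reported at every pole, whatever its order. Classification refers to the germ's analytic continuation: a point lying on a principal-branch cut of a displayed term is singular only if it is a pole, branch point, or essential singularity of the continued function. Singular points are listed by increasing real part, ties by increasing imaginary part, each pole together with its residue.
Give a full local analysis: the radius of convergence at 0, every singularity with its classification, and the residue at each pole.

Radius of convergence at 0: 2/3.
At -2/3: a pole of order 2; residue -29/13.

Denominator factor (θ + 2/3)^2: pole of order 2 at -2/3, modulus 2/3.
The radius of convergence is the smallest modulus among the singular points: 2/3.
At the order-2 pole -2/3 set g(θ) = (θ - (-2/3))^2*f(θ) = -29*θ/13 - 24/19.
Order-2 pole: residue = g'(a); g'(-2/3) = -29/13, so the residue is -29/13.


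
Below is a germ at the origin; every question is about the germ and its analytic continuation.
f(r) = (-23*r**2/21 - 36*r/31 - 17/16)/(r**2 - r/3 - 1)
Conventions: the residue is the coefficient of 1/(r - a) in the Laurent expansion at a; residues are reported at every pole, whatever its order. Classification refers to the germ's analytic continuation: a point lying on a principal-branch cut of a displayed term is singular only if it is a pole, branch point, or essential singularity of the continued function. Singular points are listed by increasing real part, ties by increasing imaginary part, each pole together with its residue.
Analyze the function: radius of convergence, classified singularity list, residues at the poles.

Radius of convergence at 0: -1/6 + (1/6)*sqrt(37).
At 1/6 - (1/6)*sqrt(37): a pole of order 1; residue -2981/3906 + (226123/1156176)*sqrt(37).
At 1/6 + (1/6)*sqrt(37): a pole of order 1; residue -2981/3906 - (226123/1156176)*sqrt(37).

Denominator factor (r**2 - r/3 - 1): discriminant 37/9, real irrational roots 1/6 + (1/6)*sqrt(37) and 1/6 - (1/6)*sqrt(37); poles of order 1, moduli 1/6 + (1/6)*sqrt(37) and -1/6 + (1/6)*sqrt(37).
The radius of convergence is the smallest modulus among the singular points: -1/6 + (1/6)*sqrt(37).
The factor r**2 - r/3 - 1 splits as (r - a)(r - a') with a = 1/6 - (1/6)*sqrt(37), a' = 1/6 + (1/6)*sqrt(37). At the order-1 pole a set g(r) = (r - a)*f(r) = [-23*r**2/21 - 36*r/31 - 17/16] / (r - a').
Simple pole: residue = g(a) at a = 1/6 - (1/6)*sqrt(37), which is -2981/3906 + (226123/1156176)*sqrt(37).
The factor r**2 - r/3 - 1 splits as (r - a)(r - a') with a = 1/6 + (1/6)*sqrt(37), a' = 1/6 - (1/6)*sqrt(37). At the order-1 pole a set g(r) = (r - a)*f(r) = [-23*r**2/21 - 36*r/31 - 17/16] / (r - a').
Simple pole: residue = g(a) at a = 1/6 + (1/6)*sqrt(37), which is -2981/3906 - (226123/1156176)*sqrt(37).
List the singular points by increasing real part (a conjugate pair: the negative imaginary part first).


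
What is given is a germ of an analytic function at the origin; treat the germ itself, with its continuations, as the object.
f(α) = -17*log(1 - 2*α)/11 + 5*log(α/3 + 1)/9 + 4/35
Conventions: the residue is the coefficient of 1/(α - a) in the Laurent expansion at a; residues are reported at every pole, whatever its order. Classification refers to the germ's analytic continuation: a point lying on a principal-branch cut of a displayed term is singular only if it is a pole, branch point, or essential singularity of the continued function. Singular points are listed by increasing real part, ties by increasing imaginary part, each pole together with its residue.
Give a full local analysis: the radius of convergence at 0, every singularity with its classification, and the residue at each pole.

Branch term (5/9)*log(1 - α/(-3)): its argument vanishes at α = -3, a logarithmic branch point, modulus 3.
Branch term (-17/11)*log(1 - α/(1/2)): its argument vanishes at α = 1/2, a logarithmic branch point, modulus 1/2.
The radius of convergence is the smallest modulus among the singular points: 1/2.
List the singular points by increasing real part (a conjugate pair: the negative imaginary part first).

Radius of convergence at 0: 1/2.
At -3: a logarithmic branch point.
At 1/2: a logarithmic branch point.


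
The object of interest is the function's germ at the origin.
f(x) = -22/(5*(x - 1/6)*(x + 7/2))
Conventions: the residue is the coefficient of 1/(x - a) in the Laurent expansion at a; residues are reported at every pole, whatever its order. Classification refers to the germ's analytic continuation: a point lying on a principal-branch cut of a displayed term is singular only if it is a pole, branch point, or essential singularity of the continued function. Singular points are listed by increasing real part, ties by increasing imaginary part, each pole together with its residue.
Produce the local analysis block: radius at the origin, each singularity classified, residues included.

Denominator factor (x + 7/2): pole of order 1 at -7/2, modulus 7/2.
Denominator factor (x - 1/6): pole of order 1 at 1/6, modulus 1/6.
The radius of convergence is the smallest modulus among the singular points: 1/6.
At the order-1 pole -7/2 set g(x) = (x - (-7/2))*f(x) = -22/(5*(x - 1/6)).
Simple pole: residue = g(a) at a = -7/2, which is 6/5.
At the order-1 pole 1/6 set g(x) = (x - (1/6))*f(x) = -22/(5*(x + 7/2)).
Simple pole: residue = g(a) at a = 1/6, which is -6/5.
List the singular points by increasing real part (a conjugate pair: the negative imaginary part first).

Radius of convergence at 0: 1/6.
At -7/2: a pole of order 1; residue 6/5.
At 1/6: a pole of order 1; residue -6/5.


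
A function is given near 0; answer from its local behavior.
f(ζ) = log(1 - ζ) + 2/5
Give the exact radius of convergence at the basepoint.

Branch term (1)*log(1 - ζ/(1)): its argument vanishes at ζ = 1, a logarithmic branch point, modulus 1.
The radius of convergence is the smallest modulus among the singular points: 1.

The radius of convergence is 1.


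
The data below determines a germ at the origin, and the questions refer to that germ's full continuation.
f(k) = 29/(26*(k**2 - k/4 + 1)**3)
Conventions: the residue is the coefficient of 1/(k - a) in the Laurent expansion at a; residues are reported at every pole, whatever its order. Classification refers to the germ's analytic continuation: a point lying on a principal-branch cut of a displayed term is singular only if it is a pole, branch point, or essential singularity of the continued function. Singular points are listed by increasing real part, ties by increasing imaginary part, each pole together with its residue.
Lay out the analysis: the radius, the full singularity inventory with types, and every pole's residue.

Radius of convergence at 0: 1.
At (1/8) - ((3/8)*sqrt(7))*i: a pole of order 3; residue ((29696/361179)*sqrt(7))*i.
At (1/8) + ((3/8)*sqrt(7))*i: a pole of order 3; residue -((29696/361179)*sqrt(7))*i.


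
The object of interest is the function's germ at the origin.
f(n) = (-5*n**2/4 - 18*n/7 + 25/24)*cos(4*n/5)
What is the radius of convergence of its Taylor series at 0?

The factor cos(4*n/5) is entire and contributes no finite singular point.
The polynomial part has no poles.
No finite singular points: the Taylor series at 0 converges everywhere.

The radius of convergence is infinite.


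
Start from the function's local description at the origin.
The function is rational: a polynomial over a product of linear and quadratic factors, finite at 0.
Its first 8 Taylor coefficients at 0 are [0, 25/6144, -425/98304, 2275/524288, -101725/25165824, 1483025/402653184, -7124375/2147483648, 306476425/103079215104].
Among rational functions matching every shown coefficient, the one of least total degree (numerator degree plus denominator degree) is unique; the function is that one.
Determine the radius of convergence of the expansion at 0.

No rational of total degree below 5 reproduces all 8 coefficients; solving the [1/4] Pade equations on them gives f(λ) = 25*λ/(36*(λ - 8)**2*(λ**2 + 7*λ/2 + 8/3)), whose expansion matches every shown term.
Denominator factor (λ - 8)^2: pole of order 2 at 8, modulus 8.
Denominator factor (λ**2 + 7*λ/2 + 8/3): discriminant 19/12, real irrational roots -7/4 + (1/12)*sqrt(57) and -7/4 - (1/12)*sqrt(57); poles of order 1, moduli 7/4 - (1/12)*sqrt(57) and 7/4 + (1/12)*sqrt(57).
The radius of convergence is the smallest modulus among the singular points: 7/4 - (1/12)*sqrt(57).

The radius of convergence is 7/4 - (1/12)*sqrt(57).


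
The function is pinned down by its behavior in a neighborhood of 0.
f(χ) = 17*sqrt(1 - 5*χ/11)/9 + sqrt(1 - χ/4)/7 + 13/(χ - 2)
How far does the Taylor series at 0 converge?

The radius of convergence is 2.

Denominator factor (χ - 2): pole of order 1 at 2, modulus 2.
Branch term (17/9)*sqrt(1 - χ/(11/5)): its argument vanishes at χ = 11/5, a square-root branch point, modulus 11/5.
Branch term (1/7)*sqrt(1 - χ/(4)): its argument vanishes at χ = 4, a square-root branch point, modulus 4.
The radius of convergence is the smallest modulus among the singular points: 2.


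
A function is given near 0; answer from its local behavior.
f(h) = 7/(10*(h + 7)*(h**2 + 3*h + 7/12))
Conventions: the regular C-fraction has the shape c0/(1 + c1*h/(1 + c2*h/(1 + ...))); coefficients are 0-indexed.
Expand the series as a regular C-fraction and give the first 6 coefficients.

Taylor coefficients (expand at 0): a_0 = 6/35, a_1 = -222/245, a_2 = 7494/1715, a_3 = -251142/12005, a_4 = 8411622/84035, a_5 = -56344494/117649.
c0 = a_0 = 6/35. Peel one level at a time: if S = 1 + c*h/S' with S'(0) = 1, then c is the h-coefficient of S and S' = c*h/(S - 1).
S_1 = c0/f = 1 + (37/7)*h + (120/49)*h^2 + ...; c1 = 37/7.
S_2 = c1*h/(S_1 - 1) = 1 + (-120/259)*h + (11292/67081)*h^2 + ...; c2 = -120/259.
S_3 = c2*h/(S_2 - 1) = 1 + (941/2590)*h + (1/100)*h^2 + ...; c3 = 941/2590.
S_4 = c3*h/(S_3 - 1) = 1 + (-259/9410)*h + (3108/885481)*h^2 + ...; c4 = -259/9410.
S_5 = c4*h/(S_4 - 1) = 1 + (120/941)*h + ...; c5 = 120/941.

The regular C-fraction coefficients are [6/35, 37/7, -120/259, 941/2590, -259/9410, 120/941].


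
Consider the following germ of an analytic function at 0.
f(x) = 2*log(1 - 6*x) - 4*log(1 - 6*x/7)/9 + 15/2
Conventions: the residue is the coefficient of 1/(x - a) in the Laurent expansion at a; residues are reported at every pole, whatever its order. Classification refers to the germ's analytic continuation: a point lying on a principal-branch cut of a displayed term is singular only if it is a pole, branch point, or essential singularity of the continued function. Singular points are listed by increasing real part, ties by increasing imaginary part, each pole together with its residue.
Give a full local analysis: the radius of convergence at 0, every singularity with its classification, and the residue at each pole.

Radius of convergence at 0: 1/6.
At 1/6: a logarithmic branch point.
At 7/6: a logarithmic branch point.

Branch term (-4/9)*log(1 - x/(7/6)): its argument vanishes at x = 7/6, a logarithmic branch point, modulus 7/6.
Branch term (2)*log(1 - x/(1/6)): its argument vanishes at x = 1/6, a logarithmic branch point, modulus 1/6.
The radius of convergence is the smallest modulus among the singular points: 1/6.
List the singular points by increasing real part (a conjugate pair: the negative imaginary part first).


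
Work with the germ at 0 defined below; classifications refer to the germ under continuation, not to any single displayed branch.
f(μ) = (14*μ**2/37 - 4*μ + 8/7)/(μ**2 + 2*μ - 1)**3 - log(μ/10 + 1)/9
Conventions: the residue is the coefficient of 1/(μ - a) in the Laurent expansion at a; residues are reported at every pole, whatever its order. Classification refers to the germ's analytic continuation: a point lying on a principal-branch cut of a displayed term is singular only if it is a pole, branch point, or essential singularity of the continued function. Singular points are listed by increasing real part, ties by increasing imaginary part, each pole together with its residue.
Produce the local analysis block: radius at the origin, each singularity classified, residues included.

Denominator factor (μ**2 + 2*μ - 1)^3: discriminant 8, real irrational roots -1 + sqrt(2) and -1 - sqrt(2); poles of order 3, moduli -1 + sqrt(2) and 1 + sqrt(2).
Branch term (-1/9)*log(1 - μ/(-10)): its argument vanishes at μ = -10, a logarithmic branch point, modulus 10.
The radius of convergence is the smallest modulus among the singular points: -1 + sqrt(2).
The branch term is analytic at -1 - sqrt(2) and contributes nothing to the residue; only the rational part matters.
The factor μ**2 + 2*μ - 1 splits as (μ - a)(μ - a') with a = -1 - sqrt(2), a' = -1 + sqrt(2). At the order-3 pole a set g(μ) = (μ - a)^3*(rational part) = [14*μ**2/37 - 4*μ + 8/7] / (μ - a')^3.
Order-3 pole: residue = g''(a)/2; g''(-1 - sqrt(2)) = -(2047/8288)*sqrt(2), so the residue is -(2047/16576)*sqrt(2).
The branch term is analytic at -1 + sqrt(2) and contributes nothing to the residue; only the rational part matters.
The factor μ**2 + 2*μ - 1 splits as (μ - a)(μ - a') with a = -1 + sqrt(2), a' = -1 - sqrt(2). At the order-3 pole a set g(μ) = (μ - a)^3*(rational part) = [14*μ**2/37 - 4*μ + 8/7] / (μ - a')^3.
Order-3 pole: residue = g''(a)/2; g''(-1 + sqrt(2)) = (2047/8288)*sqrt(2), so the residue is (2047/16576)*sqrt(2).
List the singular points by increasing real part (a conjugate pair: the negative imaginary part first).

Radius of convergence at 0: -1 + sqrt(2).
At -10: a logarithmic branch point.
At -1 - sqrt(2): a pole of order 3; residue -(2047/16576)*sqrt(2).
At -1 + sqrt(2): a pole of order 3; residue (2047/16576)*sqrt(2).


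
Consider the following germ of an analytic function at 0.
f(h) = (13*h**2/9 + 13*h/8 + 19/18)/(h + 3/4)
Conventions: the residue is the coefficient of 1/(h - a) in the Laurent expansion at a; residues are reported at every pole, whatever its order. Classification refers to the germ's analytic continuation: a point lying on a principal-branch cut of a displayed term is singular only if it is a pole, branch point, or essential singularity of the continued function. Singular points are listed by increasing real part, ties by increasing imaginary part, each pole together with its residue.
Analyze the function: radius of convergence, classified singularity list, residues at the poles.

Denominator factor (h + 3/4): pole of order 1 at -3/4, modulus 3/4.
The radius of convergence is the smallest modulus among the singular points: 3/4.
At the order-1 pole -3/4 set g(h) = (h - (-3/4))*f(h) = 13*h**2/9 + 13*h/8 + 19/18.
Simple pole: residue = g(a) at a = -3/4, which is 187/288.

Radius of convergence at 0: 3/4.
At -3/4: a pole of order 1; residue 187/288.


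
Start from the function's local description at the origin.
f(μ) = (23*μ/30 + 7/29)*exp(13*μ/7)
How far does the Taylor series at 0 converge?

The factor exp(13*μ/7) is entire and contributes no finite singular point.
The polynomial part has no poles.
No finite singular points: the Taylor series at 0 converges everywhere.

The radius of convergence is infinite.


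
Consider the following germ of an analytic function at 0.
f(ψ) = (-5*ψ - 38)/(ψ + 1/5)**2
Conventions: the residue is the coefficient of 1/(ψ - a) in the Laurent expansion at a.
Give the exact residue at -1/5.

At the order-2 pole -1/5 set g(ψ) = (ψ - (-1/5))^2*f(ψ) = -5*ψ - 38.
Order-2 pole: residue = g'(a); g'(-1/5) = -5, so the residue is -5.

The residue is -5.


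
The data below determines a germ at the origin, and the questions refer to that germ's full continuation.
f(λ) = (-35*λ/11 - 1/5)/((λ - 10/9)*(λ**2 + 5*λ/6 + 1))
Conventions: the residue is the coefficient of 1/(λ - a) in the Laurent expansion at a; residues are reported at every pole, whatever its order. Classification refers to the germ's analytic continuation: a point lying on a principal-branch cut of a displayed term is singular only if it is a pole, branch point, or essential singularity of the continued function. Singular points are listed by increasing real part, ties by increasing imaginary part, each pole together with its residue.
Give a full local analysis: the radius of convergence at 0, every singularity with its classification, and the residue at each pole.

Radius of convergence at 0: 1.
At (-5/12) - ((1/12)*sqrt(119))*i: a pole of order 1; residue (16641/28160) - ((46503/670208)*sqrt(119))*i.
At (-5/12) + ((1/12)*sqrt(119))*i: a pole of order 1; residue (16641/28160) + ((46503/670208)*sqrt(119))*i.
At 10/9: a pole of order 1; residue -16641/14080.


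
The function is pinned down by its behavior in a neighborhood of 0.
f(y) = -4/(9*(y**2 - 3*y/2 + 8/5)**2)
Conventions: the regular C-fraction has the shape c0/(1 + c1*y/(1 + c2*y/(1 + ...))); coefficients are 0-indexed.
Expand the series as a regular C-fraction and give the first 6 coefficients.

The regular C-fraction coefficients are [-25/144, -15/8, 109/96, -6121/10464, 136320/667189, 39240/434591].

Taylor coefficients (expand at 0): a_0 = -25/144, a_1 = -125/384, a_2 = -8875/36864, a_3 = 625/16384, a_4 = 850625/3145728, a_5 = 2271875/8388608.
c0 = a_0 = -25/144. Peel one level at a time: if S = 1 + c*y/S' with S'(0) = 1, then c is the y-coefficient of S and S' = c*y/(S - 1).
S_1 = c0/f = 1 + (-15/8)*y + (545/256)*y^2 + ...; c1 = -15/8.
S_2 = c1*y/(S_1 - 1) = 1 + (109/96)*y + (6121/9216)*y^2 + ...; c2 = 109/96.
S_3 = c2*y/(S_2 - 1) = 1 + (-6121/10464)*y + (1420/11881)*y^2 + ...; c3 = -6121/10464.
S_4 = c3*y/(S_3 - 1) = 1 + (136320/667189)*y + (-691200/37466641)*y^2 + ...; c4 = 136320/667189.
S_5 = c4*y/(S_4 - 1) = 1 + (39240/434591)*y + ...; c5 = 39240/434591.


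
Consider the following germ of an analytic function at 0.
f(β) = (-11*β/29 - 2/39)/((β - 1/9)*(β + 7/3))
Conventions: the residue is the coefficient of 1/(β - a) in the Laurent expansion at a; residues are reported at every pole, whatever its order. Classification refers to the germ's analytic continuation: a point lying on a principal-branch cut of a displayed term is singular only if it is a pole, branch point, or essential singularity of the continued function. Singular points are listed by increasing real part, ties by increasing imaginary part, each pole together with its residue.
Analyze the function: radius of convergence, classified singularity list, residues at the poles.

Radius of convergence at 0: 1/9.
At -7/3: a pole of order 1; residue -2829/8294.
At 1/9: a pole of order 1; residue -317/8294.

Denominator factor (β + 7/3): pole of order 1 at -7/3, modulus 7/3.
Denominator factor (β - 1/9): pole of order 1 at 1/9, modulus 1/9.
The radius of convergence is the smallest modulus among the singular points: 1/9.
At the order-1 pole -7/3 set g(β) = (β - (-7/3))*f(β) = (-11*β/29 - 2/39)/(β - 1/9).
Simple pole: residue = g(a) at a = -7/3, which is -2829/8294.
At the order-1 pole 1/9 set g(β) = (β - (1/9))*f(β) = (-11*β/29 - 2/39)/(β + 7/3).
Simple pole: residue = g(a) at a = 1/9, which is -317/8294.
List the singular points by increasing real part (a conjugate pair: the negative imaginary part first).


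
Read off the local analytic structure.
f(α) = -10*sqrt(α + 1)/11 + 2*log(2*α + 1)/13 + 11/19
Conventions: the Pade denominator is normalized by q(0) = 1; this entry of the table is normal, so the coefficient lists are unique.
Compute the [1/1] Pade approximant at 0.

The Pade approximant has numerator coefficients [-69/209, 22017/76076]; denominator coefficients [1, -37/28].

Taylor coefficients needed (expand at 0): a_0 = -69/209, a_1 = -21/143, a_2 = -111/572.
Write the denominator as Q(α) = 1 + q1*α. Requiring Q*f - P = O(α^3) with deg P <= 1 kills the coefficients of α^2..α^2 in Q*f:
  α^2: a_2 + q1*a_1 = 0, i.e. -111/572 + (-21/143)*q1 = 0.
Solving this linear system: q1 = -37/28.
The numerator is Q*f truncated at degree 1: P0 = a_0 = -69/209; P1 = a_1 + q1*a_0 = 22017/76076.


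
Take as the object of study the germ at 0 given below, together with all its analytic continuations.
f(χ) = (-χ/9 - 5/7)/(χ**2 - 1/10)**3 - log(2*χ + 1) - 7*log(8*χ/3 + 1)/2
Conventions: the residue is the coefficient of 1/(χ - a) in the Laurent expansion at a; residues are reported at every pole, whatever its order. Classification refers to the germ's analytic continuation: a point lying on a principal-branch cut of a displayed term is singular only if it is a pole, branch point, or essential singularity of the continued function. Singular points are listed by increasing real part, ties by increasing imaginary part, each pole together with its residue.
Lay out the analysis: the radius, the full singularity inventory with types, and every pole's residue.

Radius of convergence at 0: (1/10)*sqrt(10).
At -1/2: a logarithmic branch point.
At -3/8: a logarithmic branch point.
At -(1/10)*sqrt(10): a pole of order 3; residue (375/28)*sqrt(10).
At (1/10)*sqrt(10): a pole of order 3; residue -(375/28)*sqrt(10).

Denominator factor (χ**2 - 1/10)^3: discriminant 2/5, real irrational roots (1/10)*sqrt(10) and -(1/10)*sqrt(10); poles of order 3, moduli (1/10)*sqrt(10) and (1/10)*sqrt(10).
Branch term (-7/2)*log(1 - χ/(-3/8)): its argument vanishes at χ = -3/8, a logarithmic branch point, modulus 3/8.
Branch term (-1)*log(1 - χ/(-1/2)): its argument vanishes at χ = -1/2, a logarithmic branch point, modulus 1/2.
The radius of convergence is the smallest modulus among the singular points: (1/10)*sqrt(10).
The branch terms are analytic at -(1/10)*sqrt(10) and contribute nothing to the residue; only the rational part matters.
The factor χ**2 - 1/10 splits as (χ - a)(χ - a') with a = -(1/10)*sqrt(10), a' = (1/10)*sqrt(10). At the order-3 pole a set g(χ) = (χ - a)^3*(rational part) = [-χ/9 - 5/7] / (χ - a')^3.
Order-3 pole: residue = g''(a)/2; g''(-(1/10)*sqrt(10)) = (375/14)*sqrt(10), so the residue is (375/28)*sqrt(10).
The branch terms are analytic at (1/10)*sqrt(10) and contribute nothing to the residue; only the rational part matters.
The factor χ**2 - 1/10 splits as (χ - a)(χ - a') with a = (1/10)*sqrt(10), a' = -(1/10)*sqrt(10). At the order-3 pole a set g(χ) = (χ - a)^3*(rational part) = [-χ/9 - 5/7] / (χ - a')^3.
Order-3 pole: residue = g''(a)/2; g''((1/10)*sqrt(10)) = -(375/14)*sqrt(10), so the residue is -(375/28)*sqrt(10).
List the singular points by increasing real part (a conjugate pair: the negative imaginary part first).


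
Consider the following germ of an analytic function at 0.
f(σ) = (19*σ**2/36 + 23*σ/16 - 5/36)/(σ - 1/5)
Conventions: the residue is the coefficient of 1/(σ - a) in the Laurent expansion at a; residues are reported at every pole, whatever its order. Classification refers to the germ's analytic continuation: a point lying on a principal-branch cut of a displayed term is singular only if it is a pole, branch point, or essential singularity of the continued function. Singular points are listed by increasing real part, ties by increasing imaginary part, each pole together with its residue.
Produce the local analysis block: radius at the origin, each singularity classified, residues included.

Denominator factor (σ - 1/5): pole of order 1 at 1/5, modulus 1/5.
The radius of convergence is the smallest modulus among the singular points: 1/5.
At the order-1 pole 1/5 set g(σ) = (σ - (1/5))*f(σ) = 19*σ**2/36 + 23*σ/16 - 5/36.
Simple pole: residue = g(a) at a = 1/5, which is 611/3600.

Radius of convergence at 0: 1/5.
At 1/5: a pole of order 1; residue 611/3600.


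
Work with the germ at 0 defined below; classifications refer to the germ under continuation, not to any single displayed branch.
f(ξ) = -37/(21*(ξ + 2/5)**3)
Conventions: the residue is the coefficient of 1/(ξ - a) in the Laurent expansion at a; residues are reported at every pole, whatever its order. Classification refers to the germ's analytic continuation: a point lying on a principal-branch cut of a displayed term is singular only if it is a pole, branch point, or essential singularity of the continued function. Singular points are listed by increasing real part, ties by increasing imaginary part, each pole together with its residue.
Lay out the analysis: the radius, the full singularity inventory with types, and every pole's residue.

Denominator factor (ξ + 2/5)^3: pole of order 3 at -2/5, modulus 2/5.
The radius of convergence is the smallest modulus among the singular points: 2/5.
At the order-3 pole -2/5 set g(ξ) = (ξ - (-2/5))^3*f(ξ) = -37/21.
Order-3 pole: residue = g''(a)/2; g''(-2/5) = 0, so the residue is 0.

Radius of convergence at 0: 2/5.
At -2/5: a pole of order 3; residue 0.


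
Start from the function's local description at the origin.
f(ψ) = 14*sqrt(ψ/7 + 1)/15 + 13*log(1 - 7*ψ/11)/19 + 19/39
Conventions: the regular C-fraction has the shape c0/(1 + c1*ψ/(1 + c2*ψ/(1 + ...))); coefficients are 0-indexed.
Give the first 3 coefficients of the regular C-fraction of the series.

Taylor coefficients (expand at 0): a_0 = 277/195, a_1 = -1156/3135, a_2 = -136069/965580.
c0 = a_0 = 277/195. Peel one level at a time: if S = 1 + c*ψ/S' with S'(0) = 1, then c is the ψ-coefficient of S and S' = c*ψ/(S - 1).
S_1 = c0/f = 1 + (15028/57893)*ψ + (15633246863/93844784572)*ψ^2 + ...; c1 = 15028/57893.
S_2 = c1*ψ/(S_1 - 1) = 1 + (-1202557451/1873880624)*ψ + ...; c2 = -1202557451/1873880624.

The regular C-fraction coefficients are [277/195, 15028/57893, -1202557451/1873880624].


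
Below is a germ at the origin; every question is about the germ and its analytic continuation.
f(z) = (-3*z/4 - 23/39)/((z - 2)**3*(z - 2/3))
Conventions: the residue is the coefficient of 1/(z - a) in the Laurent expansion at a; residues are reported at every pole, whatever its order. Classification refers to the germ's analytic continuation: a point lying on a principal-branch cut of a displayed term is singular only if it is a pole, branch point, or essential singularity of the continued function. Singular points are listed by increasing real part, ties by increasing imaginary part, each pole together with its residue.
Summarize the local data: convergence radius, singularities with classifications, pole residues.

Denominator factor (z - 2)^3: pole of order 3 at 2, modulus 2.
Denominator factor (z - 2/3): pole of order 1 at 2/3, modulus 2/3.
The radius of convergence is the smallest modulus among the singular points: 2/3.
At the order-1 pole 2/3 set g(z) = (z - (2/3))*f(z) = (-3*z/4 - 23/39)/(z - 2)**3.
Simple pole: residue = g(a) at a = 2/3, which is 765/1664.
At the order-3 pole 2 set g(z) = (z - (2))^3*f(z) = (-3*z/4 - 23/39)/(z - 2/3).
Order-3 pole: residue = g''(a)/2; g''(2) = -765/832, so the residue is -765/1664.
List the singular points by increasing real part (a conjugate pair: the negative imaginary part first).

Radius of convergence at 0: 2/3.
At 2/3: a pole of order 1; residue 765/1664.
At 2: a pole of order 3; residue -765/1664.


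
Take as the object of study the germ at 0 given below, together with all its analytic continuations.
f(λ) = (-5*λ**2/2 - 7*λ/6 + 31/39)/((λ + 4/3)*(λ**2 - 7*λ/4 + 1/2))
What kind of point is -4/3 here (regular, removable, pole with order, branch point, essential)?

The point is a pole of order 1.

The denominator factor λ + 4/3 vanishes at -4/3 and appears to the power 1; the numerator there equals -245/117, nonzero, and no other factor vanishes.
Hence a pole whose order is the multiplicity, 1.


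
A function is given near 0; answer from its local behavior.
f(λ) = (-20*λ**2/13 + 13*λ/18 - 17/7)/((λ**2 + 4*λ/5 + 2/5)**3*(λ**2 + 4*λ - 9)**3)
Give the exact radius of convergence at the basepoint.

Denominator factor (λ**2 + 4*λ - 9)^3: discriminant 52, real irrational roots -2 + sqrt(13) and -2 - sqrt(13); poles of order 3, moduli -2 + sqrt(13) and 2 + sqrt(13).
Denominator factor (λ**2 + 4*λ/5 + 2/5)^3: discriminant -24/25, complex-conjugate roots (-2/5) + ((1/5)*sqrt(6))*i and (-2/5) - ((1/5)*sqrt(6))*i; poles of order 3, moduli (1/5)*sqrt(10) and (1/5)*sqrt(10).
The radius of convergence is the smallest modulus among the singular points: (1/5)*sqrt(10).

The radius of convergence is (1/5)*sqrt(10).


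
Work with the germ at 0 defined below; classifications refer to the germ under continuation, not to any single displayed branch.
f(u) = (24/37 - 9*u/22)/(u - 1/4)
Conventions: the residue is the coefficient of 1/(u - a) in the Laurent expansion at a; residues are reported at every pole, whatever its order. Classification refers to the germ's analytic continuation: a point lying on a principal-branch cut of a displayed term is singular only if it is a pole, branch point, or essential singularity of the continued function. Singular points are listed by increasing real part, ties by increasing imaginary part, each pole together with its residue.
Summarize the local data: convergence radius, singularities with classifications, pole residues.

Denominator factor (u - 1/4): pole of order 1 at 1/4, modulus 1/4.
The radius of convergence is the smallest modulus among the singular points: 1/4.
At the order-1 pole 1/4 set g(u) = (u - (1/4))*f(u) = 24/37 - 9*u/22.
Simple pole: residue = g(a) at a = 1/4, which is 1779/3256.

Radius of convergence at 0: 1/4.
At 1/4: a pole of order 1; residue 1779/3256.


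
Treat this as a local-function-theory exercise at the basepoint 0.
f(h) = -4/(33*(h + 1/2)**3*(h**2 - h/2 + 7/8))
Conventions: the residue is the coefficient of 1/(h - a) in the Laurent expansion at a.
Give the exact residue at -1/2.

The residue is -1792/43923.

At the order-3 pole -1/2 set g(h) = (h - (-1/2))^3*f(h) = -4/(33*(h**2 - h/2 + 7/8)).
Order-3 pole: residue = g''(a)/2; g''(-1/2) = -3584/43923, so the residue is -1792/43923.


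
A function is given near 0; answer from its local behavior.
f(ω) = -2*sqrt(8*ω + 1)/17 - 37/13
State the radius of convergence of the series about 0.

Branch term (-2/17)*sqrt(1 - ω/(-1/8)): its argument vanishes at ω = -1/8, a square-root branch point, modulus 1/8.
The radius of convergence is the smallest modulus among the singular points: 1/8.

The radius of convergence is 1/8.


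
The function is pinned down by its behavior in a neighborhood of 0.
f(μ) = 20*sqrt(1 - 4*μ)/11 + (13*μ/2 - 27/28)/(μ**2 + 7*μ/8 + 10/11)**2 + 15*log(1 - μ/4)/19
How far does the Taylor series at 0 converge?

The radius of convergence is 1/4.

Denominator factor (μ**2 + 7*μ/8 + 10/11)^2: discriminant -2021/704, complex-conjugate roots (-7/16) + ((1/176)*sqrt(22231))*i and (-7/16) - ((1/176)*sqrt(22231))*i; poles of order 2, moduli (1/11)*sqrt(110) and (1/11)*sqrt(110).
Branch term (15/19)*log(1 - μ/(4)): its argument vanishes at μ = 4, a logarithmic branch point, modulus 4.
Branch term (20/11)*sqrt(1 - μ/(1/4)): its argument vanishes at μ = 1/4, a square-root branch point, modulus 1/4.
The radius of convergence is the smallest modulus among the singular points: 1/4.


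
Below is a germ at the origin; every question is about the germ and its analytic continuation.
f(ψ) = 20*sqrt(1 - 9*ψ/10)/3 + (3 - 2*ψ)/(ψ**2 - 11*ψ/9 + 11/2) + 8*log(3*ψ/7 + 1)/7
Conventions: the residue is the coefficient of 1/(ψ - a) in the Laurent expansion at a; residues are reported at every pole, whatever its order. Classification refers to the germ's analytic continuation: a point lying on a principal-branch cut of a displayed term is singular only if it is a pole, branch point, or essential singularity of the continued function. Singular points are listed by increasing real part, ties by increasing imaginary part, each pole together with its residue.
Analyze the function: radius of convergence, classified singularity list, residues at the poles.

Radius of convergence at 0: 10/9.
At -7/3: a logarithmic branch point.
At (11/18) - ((1/18)*sqrt(1661))*i: a pole of order 1; residue (-1) + ((16/1661)*sqrt(1661))*i.
At (11/18) + ((1/18)*sqrt(1661))*i: a pole of order 1; residue (-1) - ((16/1661)*sqrt(1661))*i.
At 10/9: an algebraic (square-root) branch point.

Denominator factor (ψ**2 - 11*ψ/9 + 11/2): discriminant -1661/81, complex-conjugate roots (11/18) + ((1/18)*sqrt(1661))*i and (11/18) - ((1/18)*sqrt(1661))*i; poles of order 1, moduli (1/2)*sqrt(22) and (1/2)*sqrt(22).
Branch term (20/3)*sqrt(1 - ψ/(10/9)): its argument vanishes at ψ = 10/9, a square-root branch point, modulus 10/9.
Branch term (8/7)*log(1 - ψ/(-7/3)): its argument vanishes at ψ = -7/3, a logarithmic branch point, modulus 7/3.
The radius of convergence is the smallest modulus among the singular points: 10/9.
The branch terms are analytic at (11/18) - ((1/18)*sqrt(1661))*i and contribute nothing to the residue; only the rational part matters.
The factor ψ**2 - 11*ψ/9 + 11/2 splits as (ψ - a)(ψ - a') with a = (11/18) - ((1/18)*sqrt(1661))*i, a' = (11/18) + ((1/18)*sqrt(1661))*i. At the order-1 pole a set g(ψ) = (ψ - a)*(rational part) = [3 - 2*ψ] / (ψ - a').
Simple pole: residue = g(a) at a = (11/18) - ((1/18)*sqrt(1661))*i, which is (-1) + ((16/1661)*sqrt(1661))*i.
The branch terms are analytic at (11/18) + ((1/18)*sqrt(1661))*i and contribute nothing to the residue; only the rational part matters.
The factor ψ**2 - 11*ψ/9 + 11/2 splits as (ψ - a)(ψ - a') with a = (11/18) + ((1/18)*sqrt(1661))*i, a' = (11/18) - ((1/18)*sqrt(1661))*i. At the order-1 pole a set g(ψ) = (ψ - a)*(rational part) = [3 - 2*ψ] / (ψ - a').
Simple pole: residue = g(a) at a = (11/18) + ((1/18)*sqrt(1661))*i, which is (-1) - ((16/1661)*sqrt(1661))*i.
List the singular points by increasing real part (a conjugate pair: the negative imaginary part first).


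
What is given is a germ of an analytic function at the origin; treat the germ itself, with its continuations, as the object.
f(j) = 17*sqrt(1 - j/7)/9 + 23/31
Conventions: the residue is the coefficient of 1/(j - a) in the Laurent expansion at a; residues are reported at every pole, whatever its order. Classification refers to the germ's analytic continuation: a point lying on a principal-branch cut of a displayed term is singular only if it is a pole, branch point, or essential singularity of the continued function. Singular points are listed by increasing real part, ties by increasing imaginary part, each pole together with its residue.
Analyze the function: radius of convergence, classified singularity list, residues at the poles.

Branch term (17/9)*sqrt(1 - j/(7)): its argument vanishes at j = 7, a square-root branch point, modulus 7.
The radius of convergence is the smallest modulus among the singular points: 7.

Radius of convergence at 0: 7.
At 7: an algebraic (square-root) branch point.
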